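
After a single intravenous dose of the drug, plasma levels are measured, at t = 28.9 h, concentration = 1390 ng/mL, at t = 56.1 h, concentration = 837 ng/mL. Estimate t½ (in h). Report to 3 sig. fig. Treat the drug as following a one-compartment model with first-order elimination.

k = ln(C₁/C₂) / (t₂ − t₁) = ln(1390/837) / (56.1 − 28.9)
  = 0.5072 / 27.20 = 0.01865 h⁻¹
t½ = ln2 / k = 0.693147 / 0.01865 = 37.17 h

37.2 h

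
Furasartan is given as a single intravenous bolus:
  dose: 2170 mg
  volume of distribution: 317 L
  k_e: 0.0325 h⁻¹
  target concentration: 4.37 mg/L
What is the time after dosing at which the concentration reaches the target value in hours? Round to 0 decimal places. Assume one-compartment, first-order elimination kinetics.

14 h

C₀ = Dose / Vd = 2170 / 317 = 6.845 mg/L
t = ln(C₀ / C) / k = ln(6.845 / 4.37) / 0.03250
  = ln(1.566) / 0.03250 = 0.4485 / 0.03250 = 13.80 h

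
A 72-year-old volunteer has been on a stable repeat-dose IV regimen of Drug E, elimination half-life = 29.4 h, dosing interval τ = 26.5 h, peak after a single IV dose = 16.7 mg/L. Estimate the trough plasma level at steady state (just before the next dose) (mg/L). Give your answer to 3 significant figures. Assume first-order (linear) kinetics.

k = ln2 / t½ = 0.693147 / 29.4 = 0.02358 h⁻¹
e^(−kτ) = e^(−0.02358 × 26.5) = 0.5353
Accumulation ratio R = 1 / (1 − e^(−kτ)) = 1 / (1 − 0.5353) = 2.152
Steady-state trough = C₀ × R × e^(−kτ) = 16.7 × 2.152 × 0.5353 = 19.24 mg/L

19.2 mg/L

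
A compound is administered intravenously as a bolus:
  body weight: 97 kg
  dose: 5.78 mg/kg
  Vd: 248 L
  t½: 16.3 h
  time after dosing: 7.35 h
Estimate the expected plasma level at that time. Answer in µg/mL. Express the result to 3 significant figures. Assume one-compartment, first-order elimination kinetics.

Total dose = 5.78 × 97 = 560.7 mg
C₀ = Dose / Vd = 560.7 / 248 = 2.261 mg/L
k = ln2 / t½ = 0.693147 / 16.3 = 0.04252 h⁻¹
C = C₀ · e^(−k·t) = 2.261 × e^(−0.04252 × 7.35)
  = 2.261 × 0.7316 = 1.654 mg/L
(1.654 mg/L = 1.654 µg/mL)

1.65 µg/mL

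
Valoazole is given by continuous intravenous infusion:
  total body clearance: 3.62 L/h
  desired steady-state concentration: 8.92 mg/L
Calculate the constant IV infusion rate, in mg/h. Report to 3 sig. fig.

At steady state, infusion rate R₀ = Css × CL = 8.92 × 3.620 = 32.29 mg/h

32.3 mg/h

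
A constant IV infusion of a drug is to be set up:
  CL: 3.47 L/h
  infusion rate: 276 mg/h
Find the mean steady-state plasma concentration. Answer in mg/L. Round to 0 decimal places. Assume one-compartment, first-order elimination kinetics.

At steady state Css = R₀ / CL = 276 / 3.470 = 79.54 mg/L

80 mg/L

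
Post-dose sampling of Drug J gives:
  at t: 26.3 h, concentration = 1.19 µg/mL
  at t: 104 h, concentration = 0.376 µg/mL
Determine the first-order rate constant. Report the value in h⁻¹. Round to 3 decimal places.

k = ln(C₁/C₂) / (t₂ − t₁) = ln(1.19/0.376) / (104 − 26.3)
  = 1.152 / 77.70 = 0.01483 h⁻¹

0.015 h⁻¹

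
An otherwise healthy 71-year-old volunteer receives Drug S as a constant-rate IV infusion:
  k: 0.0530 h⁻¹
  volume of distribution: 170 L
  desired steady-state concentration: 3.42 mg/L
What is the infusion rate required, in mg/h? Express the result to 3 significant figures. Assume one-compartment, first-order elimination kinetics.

30.8 mg/h

CL = k × Vd = 0.05300 × 170 = 9.010 L/h
At steady state, infusion rate R₀ = Css × CL = 3.42 × 9.010 = 30.81 mg/h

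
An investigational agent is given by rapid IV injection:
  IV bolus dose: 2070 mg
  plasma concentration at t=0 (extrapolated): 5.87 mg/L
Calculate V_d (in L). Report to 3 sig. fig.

Vd = Dose / C₀ = 2070 / 5.87 = 352.6 L

353 L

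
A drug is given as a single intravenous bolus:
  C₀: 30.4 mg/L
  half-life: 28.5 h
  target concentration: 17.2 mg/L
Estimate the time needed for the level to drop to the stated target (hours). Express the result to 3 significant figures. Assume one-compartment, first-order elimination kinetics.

23.4 h

k = ln2 / t½ = 0.693147 / 28.5 = 0.02432 h⁻¹
t = ln(C₀ / C) / k = ln(30.40 / 17.2) / 0.02432
  = ln(1.767) / 0.02432 = 0.5693 / 0.02432 = 23.41 h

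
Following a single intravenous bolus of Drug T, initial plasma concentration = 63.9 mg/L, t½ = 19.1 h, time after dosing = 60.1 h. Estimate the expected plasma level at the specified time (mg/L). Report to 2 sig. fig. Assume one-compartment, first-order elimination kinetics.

7.2 mg/L

k = ln2 / t½ = 0.693147 / 19.1 = 0.03629 h⁻¹
C = C₀ · e^(−k·t) = 63.90 × e^(−0.03629 × 60.1)
  = 63.90 × 0.1129 = 7.214 mg/L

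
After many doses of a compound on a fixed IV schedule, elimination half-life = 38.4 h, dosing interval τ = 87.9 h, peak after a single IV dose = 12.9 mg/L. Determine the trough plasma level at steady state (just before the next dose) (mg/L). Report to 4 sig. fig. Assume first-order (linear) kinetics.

k = ln2 / t½ = 0.693147 / 38.4 = 0.01805 h⁻¹
e^(−kτ) = e^(−0.01805 × 87.9) = 0.2046
Accumulation ratio R = 1 / (1 − e^(−kτ)) = 1 / (1 − 0.2046) = 1.257
Steady-state trough = C₀ × R × e^(−kτ) = 12.9 × 1.257 × 0.2046 = 3.318 mg/L

3.318 mg/L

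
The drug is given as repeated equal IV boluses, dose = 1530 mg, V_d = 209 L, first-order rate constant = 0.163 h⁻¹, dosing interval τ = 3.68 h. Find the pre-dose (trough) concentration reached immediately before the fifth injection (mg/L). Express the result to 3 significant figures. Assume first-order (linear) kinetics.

8.10 mg/L

C₀ per dose = Dose / Vd = 1530 / 209 = 7.321 mg/L
Fraction remaining after one interval: r = e^(−kτ) = e^(−0.1630 × 3.68) = 0.5489
Before dose 5, 4 doses have been given (aged 1τ, 2τ, 3τ, 4τ).
C_trough = C₀ × (r + r² + … + r^4) = C₀ × r(1−r^4)/(1−r)
        = 7.321 × 0.5489 × (1 − 0.09078) / (1 − 0.5489) = 8.100 mg/L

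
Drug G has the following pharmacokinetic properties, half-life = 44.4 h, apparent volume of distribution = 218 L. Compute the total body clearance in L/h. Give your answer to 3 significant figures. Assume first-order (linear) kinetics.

k = ln2 / t½ = 0.693147 / 44.4 = 0.01561 h⁻¹
CL = k × Vd = 0.01561 × 218 = 3.403 L/h

3.40 L/h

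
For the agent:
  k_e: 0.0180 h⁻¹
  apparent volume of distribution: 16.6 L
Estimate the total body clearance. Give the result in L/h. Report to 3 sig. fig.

0.299 L/h

CL = k × Vd = 0.0180 × 16.6 = 0.2988 L/h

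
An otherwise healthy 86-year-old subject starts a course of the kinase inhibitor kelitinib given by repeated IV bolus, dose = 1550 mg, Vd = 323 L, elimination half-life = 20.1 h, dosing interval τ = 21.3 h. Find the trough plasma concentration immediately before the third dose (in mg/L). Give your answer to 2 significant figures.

C₀ per dose = Dose / Vd = 1550 / 323 = 4.799 mg/L
k = ln2 / t½ = 0.693147 / 20.1 = 0.03448 h⁻¹
Fraction remaining after one interval: r = e^(−kτ) = e^(−0.03448 × 21.3) = 0.4798
Before dose 3, 2 doses have been given (aged 1τ, 2τ).
C_trough = C₀ × (r + r²) = 4.799 × (0.4798 + 0.2302) = 3.407 mg/L

3.4 mg/L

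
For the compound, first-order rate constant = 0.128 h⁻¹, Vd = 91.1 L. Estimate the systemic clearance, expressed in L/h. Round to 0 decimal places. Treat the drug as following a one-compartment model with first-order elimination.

12 L/h

CL = k × Vd = 0.128 × 91.1 = 11.66 L/h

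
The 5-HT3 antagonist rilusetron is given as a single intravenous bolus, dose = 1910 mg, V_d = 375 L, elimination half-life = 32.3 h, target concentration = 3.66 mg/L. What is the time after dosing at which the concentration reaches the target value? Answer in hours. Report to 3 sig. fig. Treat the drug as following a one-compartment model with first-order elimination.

C₀ = Dose / Vd = 1910 / 375 = 5.093 mg/L
k = ln2 / t½ = 0.693147 / 32.3 = 0.02146 h⁻¹
t = ln(C₀ / C) / k = ln(5.093 / 3.66) / 0.02146
  = ln(1.392) / 0.02146 = 0.3307 / 0.02146 = 15.41 h

15.4 h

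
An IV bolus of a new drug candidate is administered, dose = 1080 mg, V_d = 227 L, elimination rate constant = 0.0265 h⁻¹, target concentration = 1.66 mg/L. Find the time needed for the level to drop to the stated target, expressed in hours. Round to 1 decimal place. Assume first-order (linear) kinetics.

39.7 h

C₀ = Dose / Vd = 1080 / 227 = 4.758 mg/L
t = ln(C₀ / C) / k = ln(4.758 / 1.66) / 0.02650
  = ln(2.866) / 0.02650 = 1.053 / 0.02650 = 39.74 h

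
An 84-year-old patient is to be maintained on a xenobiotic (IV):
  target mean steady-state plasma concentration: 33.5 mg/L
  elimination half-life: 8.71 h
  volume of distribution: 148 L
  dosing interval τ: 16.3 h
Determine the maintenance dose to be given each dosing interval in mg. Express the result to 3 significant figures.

k = ln2 / t½ = 0.693147 / 8.71 = 0.07958 h⁻¹
CL = k × Vd = 0.07958 × 148 = 11.78 L/h
At steady state, Dose/τ = Css × CL.
Dose = Css × CL × τ = 33.5 × 11.78 × 16.3 = 6432 mg

6430 mg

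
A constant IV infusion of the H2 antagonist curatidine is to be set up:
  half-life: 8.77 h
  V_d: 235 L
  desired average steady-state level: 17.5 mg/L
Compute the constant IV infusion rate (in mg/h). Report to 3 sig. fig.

325 mg/h

k = ln2 / t½ = 0.693147 / 8.77 = 0.07904 h⁻¹
CL = k × Vd = 0.07904 × 235 = 18.57 L/h
At steady state, infusion rate R₀ = Css × CL = 17.5 × 18.57 = 325.0 mg/h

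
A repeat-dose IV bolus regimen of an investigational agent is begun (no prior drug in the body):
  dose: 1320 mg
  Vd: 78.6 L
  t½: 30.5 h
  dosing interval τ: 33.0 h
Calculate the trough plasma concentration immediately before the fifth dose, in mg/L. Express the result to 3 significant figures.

14.3 mg/L

C₀ per dose = Dose / Vd = 1320 / 78.6 = 16.79 mg/L
k = ln2 / t½ = 0.693147 / 30.5 = 0.02273 h⁻¹
Fraction remaining after one interval: r = e^(−kτ) = e^(−0.02273 × 33.0) = 0.4723
Before dose 5, 4 doses have been given (aged 1τ, 2τ, 3τ, 4τ).
C_trough = C₀ × (r + r² + … + r^4) = C₀ × r(1−r^4)/(1−r)
        = 16.79 × 0.4723 × (1 − 0.04976) / (1 − 0.4723) = 14.28 mg/L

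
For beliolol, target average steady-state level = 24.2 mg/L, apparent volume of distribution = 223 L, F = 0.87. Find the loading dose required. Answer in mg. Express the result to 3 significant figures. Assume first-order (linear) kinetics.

6200 mg

LD = Css × Vd / F = 24.2 × 223 / 0.87 = 6203 mg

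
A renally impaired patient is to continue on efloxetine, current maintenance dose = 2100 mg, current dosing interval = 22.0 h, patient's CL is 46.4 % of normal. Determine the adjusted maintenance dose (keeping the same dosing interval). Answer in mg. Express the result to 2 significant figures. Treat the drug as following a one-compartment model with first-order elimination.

970 mg

To keep the same average steady-state level, dosing rate must scale with clearance.
CL ratio = 46.4 / 100 = 0.4640
New dose (same interval) = 2100 × 0.4640 = 974.4 mg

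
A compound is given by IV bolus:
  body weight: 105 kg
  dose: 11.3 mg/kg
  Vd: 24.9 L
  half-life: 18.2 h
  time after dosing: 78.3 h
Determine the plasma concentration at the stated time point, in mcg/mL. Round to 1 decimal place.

2.4 mcg/mL

Total dose = 11.3 × 105 = 1187 mg
C₀ = Dose / Vd = 1187 / 24.9 = 47.67 mg/L
k = ln2 / t½ = 0.693147 / 18.2 = 0.03809 h⁻¹
C = C₀ · e^(−k·t) = 47.67 × e^(−0.03809 × 78.3)
  = 47.67 × 0.05067 = 2.415 mg/L
(2.415 mg/L = 2.415 mcg/mL)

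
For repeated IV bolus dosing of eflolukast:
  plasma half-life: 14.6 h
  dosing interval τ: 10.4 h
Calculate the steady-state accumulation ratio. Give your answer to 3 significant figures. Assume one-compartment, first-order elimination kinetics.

k = ln2 / t½ = 0.693147 / 14.6 = 0.04748 h⁻¹
e^(−kτ) = e^(−0.04748 × 10.4) = 0.6103
Accumulation ratio R = 1 / (1 − e^(−kτ)) = 1 / (1 − 0.6103) = 2.566

2.57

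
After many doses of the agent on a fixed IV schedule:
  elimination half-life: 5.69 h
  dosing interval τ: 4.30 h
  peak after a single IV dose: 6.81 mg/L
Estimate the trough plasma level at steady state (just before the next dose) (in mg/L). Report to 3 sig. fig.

k = ln2 / t½ = 0.693147 / 5.69 = 0.1218 h⁻¹
e^(−kτ) = e^(−0.1218 × 4.30) = 0.5923
Accumulation ratio R = 1 / (1 − e^(−kτ)) = 1 / (1 − 0.5923) = 2.453
Steady-state trough = C₀ × R × e^(−kτ) = 6.81 × 2.453 × 0.5923 = 9.894 mg/L

9.89 mg/L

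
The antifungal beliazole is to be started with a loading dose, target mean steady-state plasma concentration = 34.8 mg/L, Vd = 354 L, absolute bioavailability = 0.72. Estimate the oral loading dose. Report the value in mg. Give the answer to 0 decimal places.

17110 mg

LD = Css × Vd / F = 34.8 × 354 / 0.72 = 17110 mg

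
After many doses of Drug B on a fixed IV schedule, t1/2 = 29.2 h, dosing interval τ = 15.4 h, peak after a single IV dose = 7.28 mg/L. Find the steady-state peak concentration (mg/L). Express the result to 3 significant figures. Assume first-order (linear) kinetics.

23.8 mg/L

k = ln2 / t½ = 0.693147 / 29.2 = 0.02374 h⁻¹
e^(−kτ) = e^(−0.02374 × 15.4) = 0.6938
Accumulation ratio R = 1 / (1 − e^(−kτ)) = 1 / (1 − 0.6938) = 3.266
Steady-state peak = C₀ × R = 7.28 × 3.266 = 23.78 mg/L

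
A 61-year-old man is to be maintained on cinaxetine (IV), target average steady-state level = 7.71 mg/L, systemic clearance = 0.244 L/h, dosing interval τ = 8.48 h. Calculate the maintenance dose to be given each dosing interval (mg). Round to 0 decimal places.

16 mg

At steady state, Dose/τ = Css × CL.
Dose = Css × CL × τ = 7.71 × 0.2440 × 8.48 = 15.95 mg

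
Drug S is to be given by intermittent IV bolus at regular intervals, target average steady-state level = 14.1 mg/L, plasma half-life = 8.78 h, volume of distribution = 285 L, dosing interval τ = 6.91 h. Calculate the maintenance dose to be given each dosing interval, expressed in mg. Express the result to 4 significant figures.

k = ln2 / t½ = 0.693147 / 8.78 = 0.07895 h⁻¹
CL = k × Vd = 0.07895 × 285 = 22.50 L/h
At steady state, Dose/τ = Css × CL.
Dose = Css × CL × τ = 14.1 × 22.50 × 6.91 = 2192 mg

2192 mg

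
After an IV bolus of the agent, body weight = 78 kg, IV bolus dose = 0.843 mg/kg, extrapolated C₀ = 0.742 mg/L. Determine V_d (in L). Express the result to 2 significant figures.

Dose = 0.843 × 78 = 65.75 mg
Vd = Dose / C₀ = 65.75 / 0.742 = 88.61 L

89 L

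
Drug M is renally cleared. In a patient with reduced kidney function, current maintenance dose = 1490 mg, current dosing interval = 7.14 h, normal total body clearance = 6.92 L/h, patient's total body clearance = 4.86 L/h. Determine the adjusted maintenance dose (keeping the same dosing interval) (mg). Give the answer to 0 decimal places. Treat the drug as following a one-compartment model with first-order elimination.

1046 mg

To keep the same average steady-state level, dosing rate must scale with clearance.
CL ratio = 4.86 / 6.92 = 0.7023
New dose (same interval) = 1490 × 0.7023 = 1046 mg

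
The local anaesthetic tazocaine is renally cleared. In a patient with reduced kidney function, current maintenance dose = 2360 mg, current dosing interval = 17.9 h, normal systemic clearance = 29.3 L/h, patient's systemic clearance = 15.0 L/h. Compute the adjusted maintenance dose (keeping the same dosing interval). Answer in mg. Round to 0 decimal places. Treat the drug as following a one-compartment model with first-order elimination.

1208 mg

To keep the same average steady-state level, dosing rate must scale with clearance.
CL ratio = 15.0 / 29.3 = 0.5119
New dose (same interval) = 2360 × 0.5119 = 1208 mg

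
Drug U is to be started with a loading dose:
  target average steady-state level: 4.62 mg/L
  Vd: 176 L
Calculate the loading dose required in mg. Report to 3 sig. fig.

813 mg

LD = Css × Vd = 4.62 × 176 = 813.1 mg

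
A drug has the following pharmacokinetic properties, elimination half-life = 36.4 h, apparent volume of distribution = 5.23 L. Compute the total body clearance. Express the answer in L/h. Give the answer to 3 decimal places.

k = ln2 / t½ = 0.693147 / 36.4 = 0.01904 h⁻¹
CL = k × Vd = 0.01904 × 5.23 = 0.09958 L/h

0.100 L/h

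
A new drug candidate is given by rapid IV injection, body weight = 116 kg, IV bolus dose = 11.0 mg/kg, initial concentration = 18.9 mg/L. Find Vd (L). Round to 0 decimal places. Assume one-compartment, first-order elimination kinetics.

68 L

Dose = 11.0 × 116 = 1276 mg
Vd = Dose / C₀ = 1276 / 18.9 = 67.51 L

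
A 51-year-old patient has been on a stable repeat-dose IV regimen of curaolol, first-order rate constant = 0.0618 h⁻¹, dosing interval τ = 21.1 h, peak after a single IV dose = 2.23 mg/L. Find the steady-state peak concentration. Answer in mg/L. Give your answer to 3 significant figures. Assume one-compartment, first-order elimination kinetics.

e^(−kτ) = e^(−0.06180 × 21.1) = 0.2714
Accumulation ratio R = 1 / (1 − e^(−kτ)) = 1 / (1 − 0.2714) = 1.372
Steady-state peak = C₀ × R = 2.23 × 1.372 = 3.060 mg/L

3.06 mg/L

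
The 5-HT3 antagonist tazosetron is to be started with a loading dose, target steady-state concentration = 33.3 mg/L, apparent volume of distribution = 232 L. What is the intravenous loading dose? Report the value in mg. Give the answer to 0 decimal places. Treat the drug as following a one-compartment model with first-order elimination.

7726 mg

LD = Css × Vd = 33.3 × 232 = 7726 mg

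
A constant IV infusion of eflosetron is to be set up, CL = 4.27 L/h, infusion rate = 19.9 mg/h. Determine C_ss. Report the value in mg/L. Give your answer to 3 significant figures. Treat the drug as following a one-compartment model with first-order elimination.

4.66 mg/L

At steady state Css = R₀ / CL = 19.9 / 4.270 = 4.660 mg/L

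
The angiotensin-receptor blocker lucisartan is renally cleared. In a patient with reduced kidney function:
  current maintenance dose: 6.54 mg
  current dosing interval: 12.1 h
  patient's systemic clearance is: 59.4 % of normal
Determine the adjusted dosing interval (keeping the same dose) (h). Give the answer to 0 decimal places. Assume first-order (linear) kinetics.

To keep the same average steady-state level, dosing rate must scale with clearance.
CL ratio = 59.4 / 100 = 0.5940
New interval (same dose) = 12.1 / 0.5940 = 20.37 h

20 h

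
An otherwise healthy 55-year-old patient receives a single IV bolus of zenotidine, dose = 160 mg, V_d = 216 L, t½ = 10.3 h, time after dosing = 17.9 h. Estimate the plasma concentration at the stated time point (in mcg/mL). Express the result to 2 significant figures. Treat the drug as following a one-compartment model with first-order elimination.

0.22 mcg/mL

C₀ = Dose / Vd = 160.0 / 216 = 0.7407 mg/L
k = ln2 / t½ = 0.693147 / 10.3 = 0.06730 h⁻¹
C = C₀ · e^(−k·t) = 0.7407 × e^(−0.06730 × 17.9)
  = 0.7407 × 0.2998 = 0.2221 mg/L
(0.2221 mg/L = 0.2221 mcg/mL)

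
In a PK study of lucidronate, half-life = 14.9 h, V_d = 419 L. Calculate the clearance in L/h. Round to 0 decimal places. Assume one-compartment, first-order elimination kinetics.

19 L/h

k = ln2 / t½ = 0.693147 / 14.9 = 0.04652 h⁻¹
CL = k × Vd = 0.04652 × 419 = 19.49 L/h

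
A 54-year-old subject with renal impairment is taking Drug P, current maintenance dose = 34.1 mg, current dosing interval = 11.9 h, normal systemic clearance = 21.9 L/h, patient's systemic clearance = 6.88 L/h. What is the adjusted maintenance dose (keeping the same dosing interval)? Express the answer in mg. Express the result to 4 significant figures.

10.71 mg

To keep the same average steady-state level, dosing rate must scale with clearance.
CL ratio = 6.88 / 21.9 = 0.3142
New dose (same interval) = 34.1 × 0.3142 = 10.71 mg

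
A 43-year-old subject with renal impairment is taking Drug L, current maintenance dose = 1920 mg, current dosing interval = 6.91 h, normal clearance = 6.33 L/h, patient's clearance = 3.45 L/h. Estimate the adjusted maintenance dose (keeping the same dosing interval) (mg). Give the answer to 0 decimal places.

1046 mg

To keep the same average steady-state level, dosing rate must scale with clearance.
CL ratio = 3.45 / 6.33 = 0.5450
New dose (same interval) = 1920 × 0.5450 = 1046 mg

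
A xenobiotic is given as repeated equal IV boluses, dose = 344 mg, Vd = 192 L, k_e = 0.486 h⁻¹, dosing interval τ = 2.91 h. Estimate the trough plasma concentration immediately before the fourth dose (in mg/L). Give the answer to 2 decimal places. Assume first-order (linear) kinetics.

0.57 mg/L

C₀ per dose = Dose / Vd = 344 / 192 = 1.792 mg/L
Fraction remaining after one interval: r = e^(−kτ) = e^(−0.4860 × 2.91) = 0.2431
Before dose 4, 3 doses have been given (aged 1τ, 2τ, 3τ).
C_trough = C₀ × (r + r² + … + r^3) = C₀ × r(1−r^3)/(1−r)
        = 1.792 × 0.2431 × (1 − 0.01437) / (1 − 0.2431) = 0.5673 mg/L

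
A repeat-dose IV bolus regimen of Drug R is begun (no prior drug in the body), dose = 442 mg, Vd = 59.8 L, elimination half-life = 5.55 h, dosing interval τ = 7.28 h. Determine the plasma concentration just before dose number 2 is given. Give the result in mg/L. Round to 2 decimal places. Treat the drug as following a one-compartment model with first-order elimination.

C₀ per dose = Dose / Vd = 442 / 59.8 = 7.391 mg/L
k = ln2 / t½ = 0.693147 / 5.55 = 0.1249 h⁻¹
Fraction remaining after one interval: r = e^(−kτ) = e^(−0.1249 × 7.28) = 0.4028
Before dose 2, 1 dose has been given (aged 1τ).
C_trough = C₀ × r = 7.391 × 0.4028 = 2.977 mg/L

2.98 mg/L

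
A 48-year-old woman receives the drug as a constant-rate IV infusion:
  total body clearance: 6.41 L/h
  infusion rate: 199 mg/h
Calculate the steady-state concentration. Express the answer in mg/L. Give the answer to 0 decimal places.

At steady state Css = R₀ / CL = 199 / 6.410 = 31.05 mg/L

31 mg/L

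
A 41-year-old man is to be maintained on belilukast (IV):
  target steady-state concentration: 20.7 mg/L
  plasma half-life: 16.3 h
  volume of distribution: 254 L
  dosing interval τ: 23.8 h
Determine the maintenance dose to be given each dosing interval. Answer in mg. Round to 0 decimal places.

5321 mg

k = ln2 / t½ = 0.693147 / 16.3 = 0.04252 h⁻¹
CL = k × Vd = 0.04252 × 254 = 10.80 L/h
At steady state, Dose/τ = Css × CL.
Dose = Css × CL × τ = 20.7 × 10.80 × 23.8 = 5321 mg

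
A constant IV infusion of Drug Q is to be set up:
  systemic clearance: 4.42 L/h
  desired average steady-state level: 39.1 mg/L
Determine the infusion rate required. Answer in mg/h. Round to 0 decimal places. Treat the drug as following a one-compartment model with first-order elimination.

173 mg/h

At steady state, infusion rate R₀ = Css × CL = 39.1 × 4.420 = 172.8 mg/h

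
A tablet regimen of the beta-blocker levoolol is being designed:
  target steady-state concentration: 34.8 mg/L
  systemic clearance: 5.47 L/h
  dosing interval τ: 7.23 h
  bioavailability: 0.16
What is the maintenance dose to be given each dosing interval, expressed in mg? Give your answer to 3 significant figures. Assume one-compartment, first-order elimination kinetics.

At steady state, F × (Dose/τ) = Css × CL.
Dose = Css × CL × τ / F = 34.8 × 5.470 × 7.23 / 0.16 = 8602 mg

8600 mg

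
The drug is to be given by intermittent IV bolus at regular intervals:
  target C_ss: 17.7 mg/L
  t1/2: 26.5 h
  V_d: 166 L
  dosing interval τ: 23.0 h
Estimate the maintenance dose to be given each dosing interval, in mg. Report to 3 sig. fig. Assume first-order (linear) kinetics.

1770 mg

k = ln2 / t½ = 0.693147 / 26.5 = 0.02616 h⁻¹
CL = k × Vd = 0.02616 × 166 = 4.343 L/h
At steady state, Dose/τ = Css × CL.
Dose = Css × CL × τ = 17.7 × 4.343 × 23.0 = 1768 mg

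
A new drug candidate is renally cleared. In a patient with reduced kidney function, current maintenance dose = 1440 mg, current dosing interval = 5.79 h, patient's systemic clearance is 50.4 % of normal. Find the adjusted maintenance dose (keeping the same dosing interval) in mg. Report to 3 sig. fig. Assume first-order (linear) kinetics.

To keep the same average steady-state level, dosing rate must scale with clearance.
CL ratio = 50.4 / 100 = 0.5040
New dose (same interval) = 1440 × 0.5040 = 725.8 mg

726 mg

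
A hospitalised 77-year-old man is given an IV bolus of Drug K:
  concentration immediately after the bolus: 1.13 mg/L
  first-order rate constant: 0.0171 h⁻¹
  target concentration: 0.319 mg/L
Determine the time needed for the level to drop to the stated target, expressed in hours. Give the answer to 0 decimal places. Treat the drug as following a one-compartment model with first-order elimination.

74 h

t = ln(C₀ / C) / k = ln(1.130 / 0.319) / 0.01710
  = ln(3.542) / 0.01710 = 1.265 / 0.01710 = 73.98 h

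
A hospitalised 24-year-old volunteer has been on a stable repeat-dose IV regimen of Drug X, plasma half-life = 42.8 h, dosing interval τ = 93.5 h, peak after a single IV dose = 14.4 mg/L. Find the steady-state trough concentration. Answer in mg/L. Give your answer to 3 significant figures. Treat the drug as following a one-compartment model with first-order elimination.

4.06 mg/L

k = ln2 / t½ = 0.693147 / 42.8 = 0.01620 h⁻¹
e^(−kτ) = e^(−0.01620 × 93.5) = 0.2199
Accumulation ratio R = 1 / (1 − e^(−kτ)) = 1 / (1 − 0.2199) = 1.282
Steady-state trough = C₀ × R × e^(−kτ) = 14.4 × 1.282 × 0.2199 = 4.060 mg/L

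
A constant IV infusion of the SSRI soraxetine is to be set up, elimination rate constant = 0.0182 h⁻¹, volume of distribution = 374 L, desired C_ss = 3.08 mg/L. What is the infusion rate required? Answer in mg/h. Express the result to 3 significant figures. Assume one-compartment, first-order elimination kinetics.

21.0 mg/h

CL = k × Vd = 0.01820 × 374 = 6.807 L/h
At steady state, infusion rate R₀ = Css × CL = 3.08 × 6.807 = 20.97 mg/h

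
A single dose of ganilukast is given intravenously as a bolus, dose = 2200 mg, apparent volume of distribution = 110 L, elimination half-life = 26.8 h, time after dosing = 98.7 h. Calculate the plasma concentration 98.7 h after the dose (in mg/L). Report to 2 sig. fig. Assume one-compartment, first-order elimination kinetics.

1.6 mg/L

C₀ = Dose / Vd = 2200 / 110 = 20.00 mg/L
k = ln2 / t½ = 0.693147 / 26.8 = 0.02586 h⁻¹
C = C₀ · e^(−k·t) = 20.00 × e^(−0.02586 × 98.7)
  = 20.00 × 0.07790 = 1.558 mg/L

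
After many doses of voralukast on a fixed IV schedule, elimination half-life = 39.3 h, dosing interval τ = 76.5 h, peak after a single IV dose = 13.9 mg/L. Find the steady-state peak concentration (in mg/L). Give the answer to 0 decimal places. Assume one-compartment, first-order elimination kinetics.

19 mg/L

k = ln2 / t½ = 0.693147 / 39.3 = 0.01764 h⁻¹
e^(−kτ) = e^(−0.01764 × 76.5) = 0.2594
Accumulation ratio R = 1 / (1 − e^(−kτ)) = 1 / (1 − 0.2594) = 1.350
Steady-state peak = C₀ × R = 13.9 × 1.350 = 18.77 mg/L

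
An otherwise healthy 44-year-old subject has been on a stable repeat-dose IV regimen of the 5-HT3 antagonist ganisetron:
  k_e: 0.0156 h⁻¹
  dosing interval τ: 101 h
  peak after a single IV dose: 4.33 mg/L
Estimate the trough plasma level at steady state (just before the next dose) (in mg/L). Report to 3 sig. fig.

e^(−kτ) = e^(−0.01560 × 101) = 0.2069
Accumulation ratio R = 1 / (1 − e^(−kτ)) = 1 / (1 − 0.2069) = 1.261
Steady-state trough = C₀ × R × e^(−kτ) = 4.33 × 1.261 × 0.2069 = 1.130 mg/L

1.13 mg/L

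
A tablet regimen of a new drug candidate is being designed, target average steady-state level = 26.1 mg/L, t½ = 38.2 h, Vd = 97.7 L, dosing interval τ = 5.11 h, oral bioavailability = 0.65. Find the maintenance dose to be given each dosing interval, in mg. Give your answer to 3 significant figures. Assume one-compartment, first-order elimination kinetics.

364 mg

k = ln2 / t½ = 0.693147 / 38.2 = 0.01815 h⁻¹
CL = k × Vd = 0.01815 × 97.7 = 1.773 L/h
At steady state, F × (Dose/τ) = Css × CL.
Dose = Css × CL × τ / F = 26.1 × 1.773 × 5.11 / 0.65 = 363.8 mg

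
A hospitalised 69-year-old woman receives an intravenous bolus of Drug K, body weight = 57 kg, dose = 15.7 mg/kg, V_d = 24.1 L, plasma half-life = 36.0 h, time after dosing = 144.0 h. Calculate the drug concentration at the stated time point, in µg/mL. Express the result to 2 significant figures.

2.3 µg/mL

Total dose = 15.7 × 57 = 894.9 mg
C₀ = Dose / Vd = 894.9 / 24.1 = 37.13 mg/L
k = ln2 / t½ = 0.693147 / 36.0 = 0.01925 h⁻¹
t / t½ = 144.0 / 36.0 = 4 half-lives
C = C₀ × (1/2)^4 = 37.13 × 0.06250 = 2.321 mg/L
(2.321 mg/L = 2.321 µg/mL)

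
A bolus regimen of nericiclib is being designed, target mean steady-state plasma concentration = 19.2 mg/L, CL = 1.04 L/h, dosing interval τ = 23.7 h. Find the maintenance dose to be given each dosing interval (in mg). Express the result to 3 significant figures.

At steady state, Dose/τ = Css × CL.
Dose = Css × CL × τ = 19.2 × 1.040 × 23.7 = 473.2 mg

473 mg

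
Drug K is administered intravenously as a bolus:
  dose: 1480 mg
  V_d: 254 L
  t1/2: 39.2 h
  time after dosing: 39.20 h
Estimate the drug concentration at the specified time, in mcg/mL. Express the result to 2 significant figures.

2.9 mcg/mL

C₀ = Dose / Vd = 1480 / 254 = 5.827 mg/L
k = ln2 / t½ = 0.693147 / 39.2 = 0.01768 h⁻¹
t / t½ = 39.20 / 39.2 = 1 half-lives
C = C₀ × (1/2)^1 = 5.827 × 0.5000 = 2.914 mg/L
(2.914 mg/L = 2.914 mcg/mL)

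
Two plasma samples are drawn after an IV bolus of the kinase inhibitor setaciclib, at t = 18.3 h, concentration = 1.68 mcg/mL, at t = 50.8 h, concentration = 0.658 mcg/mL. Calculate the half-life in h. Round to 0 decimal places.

k = ln(C₁/C₂) / (t₂ − t₁) = ln(1.68/0.658) / (50.8 − 18.3)
  = 0.9373 / 32.50 = 0.02884 h⁻¹
t½ = ln2 / k = 0.693147 / 0.02884 = 24.03 h

24 h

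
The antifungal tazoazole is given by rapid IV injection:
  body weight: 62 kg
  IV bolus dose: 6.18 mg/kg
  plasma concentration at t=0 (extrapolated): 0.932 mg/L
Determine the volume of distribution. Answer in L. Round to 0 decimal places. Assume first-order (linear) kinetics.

411 L

Dose = 6.18 × 62 = 383.2 mg
Vd = Dose / C₀ = 383.2 / 0.932 = 411.2 L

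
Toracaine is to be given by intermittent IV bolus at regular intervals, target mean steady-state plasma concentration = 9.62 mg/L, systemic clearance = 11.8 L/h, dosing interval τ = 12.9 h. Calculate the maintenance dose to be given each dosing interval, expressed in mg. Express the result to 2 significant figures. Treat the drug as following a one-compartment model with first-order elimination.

1500 mg

At steady state, Dose/τ = Css × CL.
Dose = Css × CL × τ = 9.62 × 11.80 × 12.9 = 1464 mg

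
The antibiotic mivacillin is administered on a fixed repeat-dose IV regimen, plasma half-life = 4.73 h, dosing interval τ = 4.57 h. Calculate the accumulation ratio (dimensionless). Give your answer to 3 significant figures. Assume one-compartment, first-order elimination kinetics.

k = ln2 / t½ = 0.693147 / 4.73 = 0.1465 h⁻¹
e^(−kτ) = e^(−0.1465 × 4.57) = 0.5120
Accumulation ratio R = 1 / (1 − e^(−kτ)) = 1 / (1 − 0.5120) = 2.049

2.05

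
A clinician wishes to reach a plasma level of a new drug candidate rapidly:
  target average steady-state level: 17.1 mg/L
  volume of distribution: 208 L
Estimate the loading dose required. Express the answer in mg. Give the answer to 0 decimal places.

3557 mg

LD = Css × Vd = 17.1 × 208 = 3557 mg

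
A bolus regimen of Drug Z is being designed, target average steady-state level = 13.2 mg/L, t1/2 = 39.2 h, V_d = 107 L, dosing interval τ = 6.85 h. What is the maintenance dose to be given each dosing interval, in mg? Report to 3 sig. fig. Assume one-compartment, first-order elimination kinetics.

171 mg

k = ln2 / t½ = 0.693147 / 39.2 = 0.01768 h⁻¹
CL = k × Vd = 0.01768 × 107 = 1.892 L/h
At steady state, Dose/τ = Css × CL.
Dose = Css × CL × τ = 13.2 × 1.892 × 6.85 = 171.1 mg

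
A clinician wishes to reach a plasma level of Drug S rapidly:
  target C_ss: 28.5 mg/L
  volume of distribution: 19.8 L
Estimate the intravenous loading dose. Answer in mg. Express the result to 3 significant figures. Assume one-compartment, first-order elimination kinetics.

LD = Css × Vd = 28.5 × 19.8 = 564.3 mg

564 mg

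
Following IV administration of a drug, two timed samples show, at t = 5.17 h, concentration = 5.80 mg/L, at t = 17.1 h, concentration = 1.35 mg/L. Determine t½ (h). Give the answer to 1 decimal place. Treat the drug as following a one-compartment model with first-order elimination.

k = ln(C₁/C₂) / (t₂ − t₁) = ln(5.80/1.35) / (17.1 − 5.17)
  = 1.458 / 11.93 = 0.1222 h⁻¹
t½ = ln2 / k = 0.693147 / 0.1222 = 5.672 h

5.7 h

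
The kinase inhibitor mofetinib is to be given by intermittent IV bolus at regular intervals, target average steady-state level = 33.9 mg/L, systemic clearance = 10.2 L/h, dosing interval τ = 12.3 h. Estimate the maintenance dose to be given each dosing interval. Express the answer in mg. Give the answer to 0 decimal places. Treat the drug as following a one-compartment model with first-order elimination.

At steady state, Dose/τ = Css × CL.
Dose = Css × CL × τ = 33.9 × 10.20 × 12.3 = 4253 mg

4253 mg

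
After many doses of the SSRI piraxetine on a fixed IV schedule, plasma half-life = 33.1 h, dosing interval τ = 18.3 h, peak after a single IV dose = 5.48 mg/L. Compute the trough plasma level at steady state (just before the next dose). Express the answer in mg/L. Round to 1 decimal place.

k = ln2 / t½ = 0.693147 / 33.1 = 0.02094 h⁻¹
e^(−kτ) = e^(−0.02094 × 18.3) = 0.6817
Accumulation ratio R = 1 / (1 − e^(−kτ)) = 1 / (1 − 0.6817) = 3.142
Steady-state trough = C₀ × R × e^(−kτ) = 5.48 × 3.142 × 0.6817 = 11.74 mg/L

11.7 mg/L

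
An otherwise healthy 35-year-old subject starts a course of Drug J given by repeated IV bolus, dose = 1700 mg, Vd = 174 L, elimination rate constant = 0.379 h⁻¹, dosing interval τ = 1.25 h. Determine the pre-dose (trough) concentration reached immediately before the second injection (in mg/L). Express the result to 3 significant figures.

C₀ per dose = Dose / Vd = 1700 / 174 = 9.770 mg/L
Fraction remaining after one interval: r = e^(−kτ) = e^(−0.3790 × 1.25) = 0.6227
Before dose 2, 1 dose has been given (aged 1τ).
C_trough = C₀ × r = 9.770 × 0.6227 = 6.084 mg/L

6.08 mg/L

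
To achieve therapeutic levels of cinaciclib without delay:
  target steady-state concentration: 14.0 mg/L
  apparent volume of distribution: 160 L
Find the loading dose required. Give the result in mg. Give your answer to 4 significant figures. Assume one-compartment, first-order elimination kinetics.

LD = Css × Vd = 14.0 × 160 = 2240 mg

2240 mg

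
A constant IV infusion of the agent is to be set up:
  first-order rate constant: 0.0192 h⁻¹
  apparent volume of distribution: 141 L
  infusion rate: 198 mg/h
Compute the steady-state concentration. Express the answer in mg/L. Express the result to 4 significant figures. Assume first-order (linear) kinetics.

73.14 mg/L

CL = k × Vd = 0.01920 × 141 = 2.707 L/h
At steady state Css = R₀ / CL = 198 / 2.707 = 73.14 mg/L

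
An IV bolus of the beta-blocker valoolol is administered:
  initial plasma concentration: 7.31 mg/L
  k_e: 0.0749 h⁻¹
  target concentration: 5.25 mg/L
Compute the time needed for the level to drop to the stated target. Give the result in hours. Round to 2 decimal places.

t = ln(C₀ / C) / k = ln(7.310 / 5.25) / 0.07490
  = ln(1.392) / 0.07490 = 0.3307 / 0.07490 = 4.415 h

4.42 h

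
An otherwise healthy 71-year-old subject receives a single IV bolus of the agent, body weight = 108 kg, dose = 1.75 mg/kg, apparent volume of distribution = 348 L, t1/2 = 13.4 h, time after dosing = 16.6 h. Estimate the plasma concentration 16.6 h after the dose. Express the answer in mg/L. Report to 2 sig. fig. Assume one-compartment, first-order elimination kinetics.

Total dose = 1.75 × 108 = 189.0 mg
C₀ = Dose / Vd = 189.0 / 348 = 0.5431 mg/L
k = ln2 / t½ = 0.693147 / 13.4 = 0.05173 h⁻¹
C = C₀ · e^(−k·t) = 0.5431 × e^(−0.05173 × 16.6)
  = 0.5431 × 0.4237 = 0.2301 mg/L

0.23 mg/L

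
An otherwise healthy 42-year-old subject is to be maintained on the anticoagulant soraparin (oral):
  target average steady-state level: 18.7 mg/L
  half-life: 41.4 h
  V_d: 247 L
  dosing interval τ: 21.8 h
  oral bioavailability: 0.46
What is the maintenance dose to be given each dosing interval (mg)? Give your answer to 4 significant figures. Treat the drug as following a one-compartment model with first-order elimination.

3665 mg

k = ln2 / t½ = 0.693147 / 41.4 = 0.01674 h⁻¹
CL = k × Vd = 0.01674 × 247 = 4.135 L/h
At steady state, F × (Dose/τ) = Css × CL.
Dose = Css × CL × τ / F = 18.7 × 4.135 × 21.8 / 0.46 = 3665 mg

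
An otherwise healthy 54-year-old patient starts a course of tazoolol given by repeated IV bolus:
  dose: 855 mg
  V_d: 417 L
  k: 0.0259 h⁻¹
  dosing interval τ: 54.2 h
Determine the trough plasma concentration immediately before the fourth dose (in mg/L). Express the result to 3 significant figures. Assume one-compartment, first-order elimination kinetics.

0.658 mg/L

C₀ per dose = Dose / Vd = 855 / 417 = 2.050 mg/L
Fraction remaining after one interval: r = e^(−kτ) = e^(−0.02590 × 54.2) = 0.2457
Before dose 4, 3 doses have been given (aged 1τ, 2τ, 3τ).
C_trough = C₀ × (r + r² + … + r^3) = C₀ × r(1−r^3)/(1−r)
        = 2.050 × 0.2457 × (1 − 0.01483) / (1 − 0.2457) = 0.6578 mg/L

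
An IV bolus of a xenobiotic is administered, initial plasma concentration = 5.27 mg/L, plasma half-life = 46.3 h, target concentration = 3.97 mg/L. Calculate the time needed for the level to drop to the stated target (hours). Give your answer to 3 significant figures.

18.9 h

k = ln2 / t½ = 0.693147 / 46.3 = 0.01497 h⁻¹
t = ln(C₀ / C) / k = ln(5.270 / 3.97) / 0.01497
  = ln(1.327) / 0.01497 = 0.2829 / 0.01497 = 18.90 h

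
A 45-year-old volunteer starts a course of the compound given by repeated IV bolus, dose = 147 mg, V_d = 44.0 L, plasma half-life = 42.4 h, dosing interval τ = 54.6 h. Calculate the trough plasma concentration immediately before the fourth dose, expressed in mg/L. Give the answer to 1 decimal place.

2.2 mg/L

C₀ per dose = Dose / Vd = 147 / 44.0 = 3.341 mg/L
k = ln2 / t½ = 0.693147 / 42.4 = 0.01635 h⁻¹
Fraction remaining after one interval: r = e^(−kτ) = e^(−0.01635 × 54.6) = 0.4095
Before dose 4, 3 doses have been given (aged 1τ, 2τ, 3τ).
C_trough = C₀ × (r + r² + … + r^3) = C₀ × r(1−r^3)/(1−r)
        = 3.341 × 0.4095 × (1 − 0.06867) / (1 − 0.4095) = 2.158 mg/L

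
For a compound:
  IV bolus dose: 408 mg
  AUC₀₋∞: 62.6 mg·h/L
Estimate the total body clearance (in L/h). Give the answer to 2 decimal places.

6.52 L/h

CL = Dose / AUC = 408 / 62.6 = 6.518 L/h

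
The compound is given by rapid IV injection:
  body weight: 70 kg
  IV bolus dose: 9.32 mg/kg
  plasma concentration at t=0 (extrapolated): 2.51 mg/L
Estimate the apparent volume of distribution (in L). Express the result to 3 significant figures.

Dose = 9.32 × 70 = 652.4 mg
Vd = Dose / C₀ = 652.4 / 2.51 = 259.9 L

260 L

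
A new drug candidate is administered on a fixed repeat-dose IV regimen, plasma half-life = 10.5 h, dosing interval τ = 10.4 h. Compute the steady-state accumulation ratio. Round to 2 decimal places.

k = ln2 / t½ = 0.693147 / 10.5 = 0.06601 h⁻¹
e^(−kτ) = e^(−0.06601 × 10.4) = 0.5033
Accumulation ratio R = 1 / (1 − e^(−kτ)) = 1 / (1 − 0.5033) = 2.013

2.01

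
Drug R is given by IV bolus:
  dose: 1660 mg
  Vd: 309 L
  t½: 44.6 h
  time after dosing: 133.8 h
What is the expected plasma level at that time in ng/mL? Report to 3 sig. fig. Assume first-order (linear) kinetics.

672 ng/mL

C₀ = Dose / Vd = 1660 / 309 = 5.372 mg/L
k = ln2 / t½ = 0.693147 / 44.6 = 0.01554 h⁻¹
t / t½ = 133.8 / 44.6 = 3 half-lives
C = C₀ × (1/2)^3 = 5.372 × 0.1250 = 0.6715 mg/L
Convert: 0.6715 mg/L × 1000 = 671.5 ng/mL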